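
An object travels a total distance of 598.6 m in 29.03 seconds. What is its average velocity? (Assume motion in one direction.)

v_avg = Δd / Δt = 598.6 / 29.03 = 20.62 m/s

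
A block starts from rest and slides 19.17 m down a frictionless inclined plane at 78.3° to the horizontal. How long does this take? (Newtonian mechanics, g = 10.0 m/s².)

a = g sin(θ) = 10.0 × sin(78.3°) = 9.7922 m/s²
t = √(2d/a) = √(2 × 19.17 / 9.7922) = 1.98 s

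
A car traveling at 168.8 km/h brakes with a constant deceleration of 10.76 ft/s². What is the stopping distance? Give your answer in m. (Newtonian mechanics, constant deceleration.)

v₀ = 168.8 km/h × 0.2777777777777778 = 46.8889 m/s
a = 10.76 ft/s² × 0.3048 = 3.27965 m/s²
d = v₀² / (2a) = 46.8889² / (2 × 3.27965) = 2198.57 / 6.5593 = 335.2 m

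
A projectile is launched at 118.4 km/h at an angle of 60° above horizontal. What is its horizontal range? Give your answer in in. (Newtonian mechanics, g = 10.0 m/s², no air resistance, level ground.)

v₀ = 118.4 km/h × 0.2777777777777778 = 32.8889 m/s
R = v₀² × sin(2θ) / g = 32.8889² × sin(2 × 60°) / 10.0 = 1081.68 × 0.866025 / 10.0 = 93.6762 m
R = 93.6762 m / 0.0254 = 3688 in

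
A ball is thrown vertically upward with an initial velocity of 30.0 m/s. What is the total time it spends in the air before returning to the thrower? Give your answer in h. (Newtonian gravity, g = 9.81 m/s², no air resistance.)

t_total = 2 × v₀ / g = 2 × 30.0 / 9.81 = 6.11621 s
t_total = 6.11621 s / 3600.0 = 0.001699 h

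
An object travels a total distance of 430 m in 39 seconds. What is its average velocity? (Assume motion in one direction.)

v_avg = Δd / Δt = 430 / 39 = 11.03 m/s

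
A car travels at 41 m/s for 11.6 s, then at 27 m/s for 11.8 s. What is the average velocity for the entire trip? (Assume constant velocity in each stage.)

d₁ = v₁t₁ = 41 × 11.6 = 475.6 m
d₂ = v₂t₂ = 27 × 11.8 = 318.6 m
d_total = 794.2 m, t_total = 23.4 s
v_avg = d_total/t_total = 794.2/23.4 = 33.94 m/s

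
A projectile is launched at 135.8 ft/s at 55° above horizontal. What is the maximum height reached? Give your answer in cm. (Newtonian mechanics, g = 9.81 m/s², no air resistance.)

v₀ = 135.8 ft/s × 0.3048 = 41.3918 m/s
H = v₀² × sin²(θ) / (2g) = 41.3918² × sin(55°)² / (2 × 9.81) = 1713.28 × 0.67101 / 19.62 = 58.5947 m
H = 58.5947 m / 0.01 = 5859 cm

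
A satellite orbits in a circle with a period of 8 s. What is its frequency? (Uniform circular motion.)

f = 1/T = 1/8 = 0.125 Hz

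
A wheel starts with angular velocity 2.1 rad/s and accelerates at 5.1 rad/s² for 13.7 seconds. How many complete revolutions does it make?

θ = ω₀t + ½αt² = 2.1×13.7 + ½×5.1×13.7² = 507.3795 rad
Total revolutions = θ/(2π) = 507.3795/(2π) = 80.75
Complete revolutions = ⌊80.75⌋ = 80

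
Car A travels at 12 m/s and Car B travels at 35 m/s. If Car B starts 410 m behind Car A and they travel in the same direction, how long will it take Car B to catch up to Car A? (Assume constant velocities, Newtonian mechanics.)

Relative speed: v_rel = 35 - 12 = 23 m/s
Time to catch: t = d₀/v_rel = 410/23 = 17.83 s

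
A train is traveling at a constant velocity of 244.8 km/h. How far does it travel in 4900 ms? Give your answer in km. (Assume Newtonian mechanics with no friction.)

v = 244.8 km/h × 0.2777777777777778 = 68.0 m/s
t = 4900 ms × 0.001 = 4.9 s
d = v × t = 68.0 × 4.9 = 333.2 m
d = 333.2 m / 1000.0 = 0.3332 km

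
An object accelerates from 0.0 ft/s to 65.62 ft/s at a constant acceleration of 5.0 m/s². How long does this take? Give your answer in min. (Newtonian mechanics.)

v₀ = 0.0 ft/s × 0.3048 = 0.0 m/s
v = 65.62 ft/s × 0.3048 = 20.001 m/s
t = (v - v₀) / a = (20.001 - 0.0) / 5.0 = 4.0002 s
t = 4.0002 s / 60.0 = 0.06667 min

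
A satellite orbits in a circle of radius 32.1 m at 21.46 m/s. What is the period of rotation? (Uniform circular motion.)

T = 2πr/v = 2π×32.1/21.46 = 9.4 s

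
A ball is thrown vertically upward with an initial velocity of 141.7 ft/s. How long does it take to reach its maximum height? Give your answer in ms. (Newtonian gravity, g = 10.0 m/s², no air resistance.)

v₀ = 141.7 ft/s × 0.3048 = 43.1902 m/s
t_up = v₀ / g = 43.1902 / 10.0 = 4.31902 s
t_up = 4.31902 s / 0.001 = 4319 ms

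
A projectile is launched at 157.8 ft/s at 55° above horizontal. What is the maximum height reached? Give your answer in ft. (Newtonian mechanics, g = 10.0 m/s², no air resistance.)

v₀ = 157.8 ft/s × 0.3048 = 48.0974 m/s
H = v₀² × sin²(θ) / (2g) = 48.0974² × sin(55°)² / (2 × 10.0) = 2313.36 × 0.67101 / 20.0 = 77.6144 m
H = 77.6144 m / 0.3048 = 254.6 ft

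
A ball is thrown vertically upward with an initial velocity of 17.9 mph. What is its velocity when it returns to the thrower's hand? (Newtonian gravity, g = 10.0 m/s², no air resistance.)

By conservation of energy (no air resistance), the ball returns to the throw height with the same speed as launch, but directed downward.
|v_ground| = v₀ = 17.9 mph
v_ground = 17.9 mph (downward)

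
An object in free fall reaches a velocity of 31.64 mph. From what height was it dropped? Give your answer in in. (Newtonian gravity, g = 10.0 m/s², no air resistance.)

v = 31.64 mph × 0.44704 = 14.1443 m/s
h = v² / (2g) = 14.1443² / (2 × 10.0) = 10.0031 m
h = 10.0031 m / 0.0254 = 393.8 in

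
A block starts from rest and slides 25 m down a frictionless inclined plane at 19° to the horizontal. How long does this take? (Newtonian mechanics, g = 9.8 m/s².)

a = g sin(θ) = 9.8 × sin(19°) = 3.1906 m/s²
t = √(2d/a) = √(2 × 25 / 3.1906) = 3.96 s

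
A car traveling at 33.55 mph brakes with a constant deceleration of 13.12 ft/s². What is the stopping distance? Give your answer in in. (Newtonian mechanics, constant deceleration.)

v₀ = 33.55 mph × 0.44704 = 14.9982 m/s
a = 13.12 ft/s² × 0.3048 = 3.99898 m/s²
d = v₀² / (2a) = 14.9982² / (2 × 3.99898) = 224.946 / 7.99796 = 28.1254 m
d = 28.1254 m / 0.0254 = 1107 in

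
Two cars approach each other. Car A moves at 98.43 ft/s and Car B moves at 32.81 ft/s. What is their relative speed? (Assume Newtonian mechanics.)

v_rel = v_A + v_B = 98.43 + 32.81 = 131.24 ft/s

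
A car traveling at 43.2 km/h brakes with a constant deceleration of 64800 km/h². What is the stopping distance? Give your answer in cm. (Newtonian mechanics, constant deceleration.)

v₀ = 43.2 km/h × 0.2777777777777778 = 12.0 m/s
a = 64800 km/h² × 7.716049382716049e-05 = 5.0 m/s²
d = v₀² / (2a) = 12.0² / (2 × 5.0) = 144.0 / 10.0 = 14.4 m
d = 14.4 m / 0.01 = 1440 cm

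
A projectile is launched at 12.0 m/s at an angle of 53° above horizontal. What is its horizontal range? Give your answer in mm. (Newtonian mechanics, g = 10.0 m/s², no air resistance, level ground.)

R = v₀² × sin(2θ) / g = 12.0² × sin(2 × 53°) / 10.0 = 144.0 × 0.961262 / 10.0 = 13.8422 m
R = 13.8422 m / 0.001 = 13840 mm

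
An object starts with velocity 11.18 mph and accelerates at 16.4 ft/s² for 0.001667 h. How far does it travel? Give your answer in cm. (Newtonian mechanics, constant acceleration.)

v₀ = 11.18 mph × 0.44704 = 4.99791 m/s
a = 16.4 ft/s² × 0.3048 = 4.99872 m/s²
t = 0.001667 h × 3600.0 = 6.0012 s
d = v₀ × t + ½ × a × t² = 4.99791 × 6.0012 + 0.5 × 4.99872 × 6.0012² = 120.006 m
d = 120.006 m / 0.01 = 12000 cm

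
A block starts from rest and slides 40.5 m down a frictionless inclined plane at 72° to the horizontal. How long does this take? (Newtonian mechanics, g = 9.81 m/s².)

a = g sin(θ) = 9.81 × sin(72°) = 9.3299 m/s²
t = √(2d/a) = √(2 × 40.5 / 9.3299) = 2.95 s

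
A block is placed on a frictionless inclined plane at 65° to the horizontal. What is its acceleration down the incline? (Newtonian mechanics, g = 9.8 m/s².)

a = g sin(θ) = 9.8 × sin(65°) = 9.8 × 0.9063 = 8.88 m/s²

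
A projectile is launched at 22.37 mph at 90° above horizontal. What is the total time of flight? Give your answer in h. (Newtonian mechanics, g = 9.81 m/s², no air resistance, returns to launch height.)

v₀ = 22.37 mph × 0.44704 = 10.0003 m/s
T = 2 × v₀ × sin(θ) / g = 2 × 10.0003 × sin(90°) / 9.81 = 2 × 10.0003 × 1.0 / 9.81 = 2.0388 s
T = 2.0388 s / 3600.0 = 0.0005663 h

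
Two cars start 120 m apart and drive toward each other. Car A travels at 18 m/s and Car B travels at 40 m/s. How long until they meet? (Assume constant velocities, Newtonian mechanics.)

Combined speed: v_combined = 18 + 40 = 58 m/s
Time to meet: t = d/v_combined = 120/58 = 2.07 s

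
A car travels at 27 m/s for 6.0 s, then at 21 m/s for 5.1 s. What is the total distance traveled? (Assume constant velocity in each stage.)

d₁ = v₁t₁ = 27 × 6.0 = 162.0 m
d₂ = v₂t₂ = 21 × 5.1 = 107.1 m
d_total = 162.0 + 107.1 = 269.1 m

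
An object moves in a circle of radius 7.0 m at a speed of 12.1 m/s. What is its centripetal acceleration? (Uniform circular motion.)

a_c = v²/r = 12.1²/7.0 = 146.41/7.0 = 20.92 m/s²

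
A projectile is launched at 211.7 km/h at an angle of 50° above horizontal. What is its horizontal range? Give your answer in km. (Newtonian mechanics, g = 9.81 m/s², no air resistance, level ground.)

v₀ = 211.7 km/h × 0.2777777777777778 = 58.8056 m/s
R = v₀² × sin(2θ) / g = 58.8056² × sin(2 × 50°) / 9.81 = 3458.1 × 0.984808 / 9.81 = 347.152 m
R = 347.152 m / 1000.0 = 0.3472 km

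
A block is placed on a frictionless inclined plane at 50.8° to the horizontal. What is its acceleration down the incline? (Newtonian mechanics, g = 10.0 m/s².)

a = g sin(θ) = 10.0 × sin(50.8°) = 10.0 × 0.7749 = 7.75 m/s²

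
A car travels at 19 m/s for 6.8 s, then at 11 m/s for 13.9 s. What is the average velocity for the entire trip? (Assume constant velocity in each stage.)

d₁ = v₁t₁ = 19 × 6.8 = 129.2 m
d₂ = v₂t₂ = 11 × 13.9 = 152.9 m
d_total = 282.1 m, t_total = 20.7 s
v_avg = d_total/t_total = 282.1/20.7 = 13.63 m/s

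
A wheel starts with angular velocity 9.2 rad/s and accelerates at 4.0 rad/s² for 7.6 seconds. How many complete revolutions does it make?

θ = ω₀t + ½αt² = 9.2×7.6 + ½×4.0×7.6² = 185.44 rad
Total revolutions = θ/(2π) = 185.44/(2π) = 29.51
Complete revolutions = ⌊29.51⌋ = 29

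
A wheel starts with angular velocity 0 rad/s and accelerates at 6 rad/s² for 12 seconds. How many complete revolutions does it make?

θ = ω₀t + ½αt² = 0×12 + ½×6×12² = 432.0 rad
Total revolutions = θ/(2π) = 432.0/(2π) = 68.75
Complete revolutions = ⌊68.75⌋ = 68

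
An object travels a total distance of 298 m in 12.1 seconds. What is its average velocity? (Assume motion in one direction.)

v_avg = Δd / Δt = 298 / 12.1 = 24.63 m/s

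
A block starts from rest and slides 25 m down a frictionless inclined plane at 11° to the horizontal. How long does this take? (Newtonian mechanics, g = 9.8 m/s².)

a = g sin(θ) = 9.8 × sin(11°) = 1.8699 m/s²
t = √(2d/a) = √(2 × 25 / 1.8699) = 5.17 s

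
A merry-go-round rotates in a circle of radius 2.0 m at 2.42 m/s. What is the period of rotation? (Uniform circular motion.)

T = 2πr/v = 2π×2.0/2.42 = 5.19 s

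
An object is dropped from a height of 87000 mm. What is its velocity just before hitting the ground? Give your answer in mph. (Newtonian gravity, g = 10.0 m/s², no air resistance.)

h = 87000 mm × 0.001 = 87.0 m
v = √(2gh) = √(2 × 10.0 × 87.0) = 41.7133 m/s
v = 41.7133 m/s / 0.44704 = 93.31 mph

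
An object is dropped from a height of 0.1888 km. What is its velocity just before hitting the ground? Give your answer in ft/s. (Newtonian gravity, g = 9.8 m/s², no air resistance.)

h = 0.1888 km × 1000.0 = 188.8 m
v = √(2gh) = √(2 × 9.8 × 188.8) = 60.8316 m/s
v = 60.8316 m/s / 0.3048 = 199.6 ft/s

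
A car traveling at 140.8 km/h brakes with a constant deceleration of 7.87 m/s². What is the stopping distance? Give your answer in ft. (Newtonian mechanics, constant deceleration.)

v₀ = 140.8 km/h × 0.2777777777777778 = 39.1111 m/s
d = v₀² / (2a) = 39.1111² / (2 × 7.87) = 1529.68 / 15.74 = 97.1842 m
d = 97.1842 m / 0.3048 = 318.8 ft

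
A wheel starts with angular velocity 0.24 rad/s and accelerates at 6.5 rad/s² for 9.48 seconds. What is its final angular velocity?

ω = ω₀ + αt = 0.24 + 6.5 × 9.48 = 61.86 rad/s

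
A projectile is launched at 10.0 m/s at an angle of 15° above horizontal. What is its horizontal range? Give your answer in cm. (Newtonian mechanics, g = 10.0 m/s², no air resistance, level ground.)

R = v₀² × sin(2θ) / g = 10.0² × sin(2 × 15°) / 10.0 = 100.0 × 0.5 / 10.0 = 5.0 m
R = 5.0 m / 0.01 = 500.0 cm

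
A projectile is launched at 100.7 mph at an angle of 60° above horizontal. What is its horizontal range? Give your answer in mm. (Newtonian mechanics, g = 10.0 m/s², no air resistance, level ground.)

v₀ = 100.7 mph × 0.44704 = 45.0169 m/s
R = v₀² × sin(2θ) / g = 45.0169² × sin(2 × 60°) / 10.0 = 2026.52 × 0.866025 / 10.0 = 175.502 m
R = 175.502 m / 0.001 = 175500 mm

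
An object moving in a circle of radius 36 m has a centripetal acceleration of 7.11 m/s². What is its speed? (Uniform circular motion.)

v = √(a_c × r) = √(7.11 × 36) = 16.0 m/s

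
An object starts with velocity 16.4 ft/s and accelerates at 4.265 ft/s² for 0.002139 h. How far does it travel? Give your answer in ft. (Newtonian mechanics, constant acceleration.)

v₀ = 16.4 ft/s × 0.3048 = 4.99872 m/s
a = 4.265 ft/s² × 0.3048 = 1.29997 m/s²
t = 0.002139 h × 3600.0 = 7.7004 s
d = v₀ × t + ½ × a × t² = 4.99872 × 7.7004 + 0.5 × 1.29997 × 7.7004² = 77.0338 m
d = 77.0338 m / 0.3048 = 252.7 ft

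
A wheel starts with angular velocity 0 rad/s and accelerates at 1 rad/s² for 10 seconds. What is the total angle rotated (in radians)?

θ = ω₀t + ½αt² = 0×10 + ½×1×10² = 50.0 rad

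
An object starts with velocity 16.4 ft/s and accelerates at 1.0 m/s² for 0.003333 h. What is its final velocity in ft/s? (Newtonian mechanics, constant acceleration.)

v₀ = 16.4 ft/s × 0.3048 = 4.99872 m/s
t = 0.003333 h × 3600.0 = 11.9988 s
v = v₀ + a × t = 4.99872 + 1.0 × 11.9988 = 16.9975 m/s
v = 16.9975 m/s / 0.3048 = 55.77 ft/s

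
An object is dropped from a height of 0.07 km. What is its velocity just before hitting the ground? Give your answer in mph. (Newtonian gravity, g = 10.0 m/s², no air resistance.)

h = 0.07 km × 1000.0 = 70.0 m
v = √(2gh) = √(2 × 10.0 × 70.0) = 37.4166 m/s
v = 37.4166 m/s / 0.44704 = 83.7 mph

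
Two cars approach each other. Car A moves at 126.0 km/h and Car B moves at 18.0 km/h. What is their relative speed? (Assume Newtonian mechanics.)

v_rel = v_A + v_B = 126.0 + 18.0 = 144.0 km/h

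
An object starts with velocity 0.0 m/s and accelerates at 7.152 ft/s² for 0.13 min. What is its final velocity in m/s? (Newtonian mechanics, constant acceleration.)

a = 7.152 ft/s² × 0.3048 = 2.17993 m/s²
t = 0.13 min × 60.0 = 7.8 s
v = v₀ + a × t = 0.0 + 2.17993 × 7.8 = 17.0 m/s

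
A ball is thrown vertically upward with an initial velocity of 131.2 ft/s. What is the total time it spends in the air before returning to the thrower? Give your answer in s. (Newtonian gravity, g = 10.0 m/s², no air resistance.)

v₀ = 131.2 ft/s × 0.3048 = 39.9898 m/s
t_total = 2 × v₀ / g = 2 × 39.9898 / 10.0 = 7.998 s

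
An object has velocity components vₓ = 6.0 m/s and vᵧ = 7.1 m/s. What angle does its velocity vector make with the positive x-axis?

θ = arctan(vᵧ/vₓ) = arctan(7.1/6.0) = 49.8°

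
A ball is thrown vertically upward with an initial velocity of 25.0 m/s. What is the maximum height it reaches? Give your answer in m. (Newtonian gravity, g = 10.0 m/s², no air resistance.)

h_max = v₀² / (2g) = 25.0² / (2 × 10.0) = 625.0 / 20.0 = 31.25 m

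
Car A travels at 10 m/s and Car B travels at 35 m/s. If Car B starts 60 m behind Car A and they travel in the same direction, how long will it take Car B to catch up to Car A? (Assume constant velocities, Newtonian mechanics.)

Relative speed: v_rel = 35 - 10 = 25 m/s
Time to catch: t = d₀/v_rel = 60/25 = 2.4 s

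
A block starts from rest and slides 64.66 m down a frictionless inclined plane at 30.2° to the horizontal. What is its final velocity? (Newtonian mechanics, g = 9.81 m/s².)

a = g sin(θ) = 9.81 × sin(30.2°) = 4.9346 m/s²
v = √(2ad) = √(2 × 4.9346 × 64.66) = 25.26 m/s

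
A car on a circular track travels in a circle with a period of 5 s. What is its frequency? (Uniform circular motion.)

f = 1/T = 1/5 = 0.2 Hz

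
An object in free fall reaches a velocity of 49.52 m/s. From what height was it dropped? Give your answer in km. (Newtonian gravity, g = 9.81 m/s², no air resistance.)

h = v² / (2g) = 49.52² / (2 × 9.81) = 124.986 m
h = 124.986 m / 1000.0 = 0.125 km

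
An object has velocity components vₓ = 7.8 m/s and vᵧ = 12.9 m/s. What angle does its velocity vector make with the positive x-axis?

θ = arctan(vᵧ/vₓ) = arctan(12.9/7.8) = 58.84°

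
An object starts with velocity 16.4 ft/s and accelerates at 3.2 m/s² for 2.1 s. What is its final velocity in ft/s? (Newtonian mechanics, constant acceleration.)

v₀ = 16.4 ft/s × 0.3048 = 4.99872 m/s
v = v₀ + a × t = 4.99872 + 3.2 × 2.1 = 11.7187 m/s
v = 11.7187 m/s / 0.3048 = 38.45 ft/s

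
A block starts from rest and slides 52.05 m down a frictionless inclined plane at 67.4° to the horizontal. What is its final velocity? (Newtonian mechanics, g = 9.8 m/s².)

a = g sin(θ) = 9.8 × sin(67.4°) = 9.0475 m/s²
v = √(2ad) = √(2 × 9.0475 × 52.05) = 30.69 m/s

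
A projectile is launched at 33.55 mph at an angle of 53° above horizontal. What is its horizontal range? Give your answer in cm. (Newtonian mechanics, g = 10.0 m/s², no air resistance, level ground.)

v₀ = 33.55 mph × 0.44704 = 14.9982 m/s
R = v₀² × sin(2θ) / g = 14.9982² × sin(2 × 53°) / 10.0 = 224.946 × 0.961262 / 10.0 = 21.6232 m
R = 21.6232 m / 0.01 = 2162 cm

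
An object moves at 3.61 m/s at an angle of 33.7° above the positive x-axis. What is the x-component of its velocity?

vₓ = v cos(θ) = 3.61 × cos(33.7°) = 3.0 m/s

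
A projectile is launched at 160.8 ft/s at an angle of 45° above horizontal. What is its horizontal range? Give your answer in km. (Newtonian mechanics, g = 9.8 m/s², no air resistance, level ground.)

v₀ = 160.8 ft/s × 0.3048 = 49.0118 m/s
R = v₀² × sin(2θ) / g = 49.0118² × sin(2 × 45°) / 9.8 = 2402.16 × 1.0 / 9.8 = 245.118 m
R = 245.118 m / 1000.0 = 0.2451 km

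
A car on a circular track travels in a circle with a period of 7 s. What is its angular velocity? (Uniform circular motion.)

ω = 2π/T = 2π/7 = 0.8976 rad/s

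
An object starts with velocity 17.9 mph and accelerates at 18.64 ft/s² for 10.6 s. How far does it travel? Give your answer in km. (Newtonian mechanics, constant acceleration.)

v₀ = 17.9 mph × 0.44704 = 8.00202 m/s
a = 18.64 ft/s² × 0.3048 = 5.68147 m/s²
d = v₀ × t + ½ × a × t² = 8.00202 × 10.6 + 0.5 × 5.68147 × 10.6² = 404.006 m
d = 404.006 m / 1000.0 = 0.404 km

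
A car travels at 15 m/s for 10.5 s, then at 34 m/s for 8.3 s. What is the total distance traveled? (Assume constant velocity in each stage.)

d₁ = v₁t₁ = 15 × 10.5 = 157.5 m
d₂ = v₂t₂ = 34 × 8.3 = 282.2 m
d_total = 157.5 + 282.2 = 439.7 m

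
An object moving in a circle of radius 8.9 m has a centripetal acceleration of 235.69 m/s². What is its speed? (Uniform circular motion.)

v = √(a_c × r) = √(235.69 × 8.9) = 45.8 m/s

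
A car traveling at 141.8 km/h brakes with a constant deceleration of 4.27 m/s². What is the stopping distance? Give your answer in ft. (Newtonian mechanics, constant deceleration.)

v₀ = 141.8 km/h × 0.2777777777777778 = 39.3889 m/s
d = v₀² / (2a) = 39.3889² / (2 × 4.27) = 1551.49 / 8.54 = 181.673 m
d = 181.673 m / 0.3048 = 596.0 ft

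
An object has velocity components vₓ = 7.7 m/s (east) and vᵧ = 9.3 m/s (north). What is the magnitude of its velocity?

|v| = √(vₓ² + vᵧ²) = √(7.7² + 9.3²) = √(145.78) = 12.07 m/s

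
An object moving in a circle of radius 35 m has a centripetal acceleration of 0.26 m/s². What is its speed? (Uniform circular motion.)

v = √(a_c × r) = √(0.26 × 35) = 3.02 m/s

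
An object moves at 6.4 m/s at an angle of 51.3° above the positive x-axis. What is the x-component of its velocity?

vₓ = v cos(θ) = 6.4 × cos(51.3°) = 4.0 m/s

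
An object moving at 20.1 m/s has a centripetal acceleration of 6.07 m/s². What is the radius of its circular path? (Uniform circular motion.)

r = v²/a_c = 20.1²/6.07 = 66.56 m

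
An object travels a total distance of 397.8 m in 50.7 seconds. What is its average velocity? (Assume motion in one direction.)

v_avg = Δd / Δt = 397.8 / 50.7 = 7.85 m/s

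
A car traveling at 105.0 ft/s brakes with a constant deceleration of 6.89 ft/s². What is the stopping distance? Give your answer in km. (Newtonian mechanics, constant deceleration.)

v₀ = 105.0 ft/s × 0.3048 = 32.004 m/s
a = 6.89 ft/s² × 0.3048 = 2.10007 m/s²
d = v₀² / (2a) = 32.004² / (2 × 2.10007) = 1024.26 / 4.20014 = 243.863 m
d = 243.863 m / 1000.0 = 0.2439 km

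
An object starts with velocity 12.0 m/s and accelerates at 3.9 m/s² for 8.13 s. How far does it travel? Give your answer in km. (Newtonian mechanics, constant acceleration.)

d = v₀ × t + ½ × a × t² = 12.0 × 8.13 + 0.5 × 3.9 × 8.13² = 226.449 m
d = 226.449 m / 1000.0 = 0.2264 km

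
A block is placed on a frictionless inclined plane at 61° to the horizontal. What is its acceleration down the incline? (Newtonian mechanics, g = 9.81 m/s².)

a = g sin(θ) = 9.81 × sin(61°) = 9.81 × 0.8746 = 8.58 m/s²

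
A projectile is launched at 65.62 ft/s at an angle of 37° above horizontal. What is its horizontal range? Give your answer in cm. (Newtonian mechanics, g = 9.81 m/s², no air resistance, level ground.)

v₀ = 65.62 ft/s × 0.3048 = 20.001 m/s
R = v₀² × sin(2θ) / g = 20.001² × sin(2 × 37°) / 9.81 = 400.04 × 0.961262 / 9.81 = 39.1991 m
R = 39.1991 m / 0.01 = 3920 cm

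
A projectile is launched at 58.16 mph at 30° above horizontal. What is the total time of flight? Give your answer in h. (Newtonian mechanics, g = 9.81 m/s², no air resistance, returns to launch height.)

v₀ = 58.16 mph × 0.44704 = 25.9998 m/s
T = 2 × v₀ × sin(θ) / g = 2 × 25.9998 × sin(30°) / 9.81 = 2 × 25.9998 × 0.5 / 9.81 = 2.65034 s
T = 2.65034 s / 3600.0 = 0.0007362 h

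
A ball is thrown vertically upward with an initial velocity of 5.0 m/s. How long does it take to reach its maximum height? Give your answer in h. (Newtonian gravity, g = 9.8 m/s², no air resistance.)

t_up = v₀ / g = 5.0 / 9.8 = 0.510204 s
t_up = 0.510204 s / 3600.0 = 0.0001417 h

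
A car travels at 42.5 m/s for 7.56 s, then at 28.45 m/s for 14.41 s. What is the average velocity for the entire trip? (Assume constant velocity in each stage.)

d₁ = v₁t₁ = 42.5 × 7.56 = 321.3 m
d₂ = v₂t₂ = 28.45 × 14.41 = 409.9645 m
d_total = 731.2645 m, t_total = 21.97 s
v_avg = d_total/t_total = 731.2645/21.97 = 33.28 m/s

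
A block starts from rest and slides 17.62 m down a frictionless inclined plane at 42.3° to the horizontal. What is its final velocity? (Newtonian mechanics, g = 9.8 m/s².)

a = g sin(θ) = 9.8 × sin(42.3°) = 6.5955 m/s²
v = √(2ad) = √(2 × 6.5955 × 17.62) = 15.25 m/s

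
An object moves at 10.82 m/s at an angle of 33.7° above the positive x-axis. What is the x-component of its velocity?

vₓ = v cos(θ) = 10.82 × cos(33.7°) = 9.0 m/s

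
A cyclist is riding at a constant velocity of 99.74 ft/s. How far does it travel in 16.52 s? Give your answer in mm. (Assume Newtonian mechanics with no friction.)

v = 99.74 ft/s × 0.3048 = 30.4008 m/s
d = v × t = 30.4008 × 16.52 = 502.221 m
d = 502.221 m / 0.001 = 502200 mm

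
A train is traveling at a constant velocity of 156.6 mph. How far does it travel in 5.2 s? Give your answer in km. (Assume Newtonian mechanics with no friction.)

v = 156.6 mph × 0.44704 = 70.0065 m/s
d = v × t = 70.0065 × 5.2 = 364.034 m
d = 364.034 m / 1000.0 = 0.364 km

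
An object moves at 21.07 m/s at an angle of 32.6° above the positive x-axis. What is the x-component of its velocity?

vₓ = v cos(θ) = 21.07 × cos(32.6°) = 17.75 m/s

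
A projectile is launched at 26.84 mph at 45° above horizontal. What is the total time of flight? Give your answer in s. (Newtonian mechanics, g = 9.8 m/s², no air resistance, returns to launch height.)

v₀ = 26.84 mph × 0.44704 = 11.9986 m/s
T = 2 × v₀ × sin(θ) / g = 2 × 11.9986 × sin(45°) / 9.8 = 2 × 11.9986 × 0.707107 / 9.8 = 1.731 s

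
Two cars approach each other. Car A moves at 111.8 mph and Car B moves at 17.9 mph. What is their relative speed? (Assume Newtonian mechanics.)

v_rel = v_A + v_B = 111.8 + 17.9 = 129.7 mph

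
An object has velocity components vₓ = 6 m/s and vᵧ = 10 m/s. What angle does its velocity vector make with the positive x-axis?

θ = arctan(vᵧ/vₓ) = arctan(10/6) = 59.04°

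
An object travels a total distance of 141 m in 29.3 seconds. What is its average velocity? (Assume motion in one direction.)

v_avg = Δd / Δt = 141 / 29.3 = 4.81 m/s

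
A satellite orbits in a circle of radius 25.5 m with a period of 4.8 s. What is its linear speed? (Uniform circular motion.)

v = 2πr/T = 2π×25.5/4.8 = 33.38 m/s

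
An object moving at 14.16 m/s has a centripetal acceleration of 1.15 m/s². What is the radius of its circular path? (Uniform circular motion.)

r = v²/a_c = 14.16²/1.15 = 174.35 m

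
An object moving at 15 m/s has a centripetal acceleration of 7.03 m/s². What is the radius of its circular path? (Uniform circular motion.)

r = v²/a_c = 15²/7.03 = 32.01 m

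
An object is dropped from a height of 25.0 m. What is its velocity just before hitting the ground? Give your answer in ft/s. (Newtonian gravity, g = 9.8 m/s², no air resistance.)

v = √(2gh) = √(2 × 9.8 × 25.0) = 22.1359 m/s
v = 22.1359 m/s / 0.3048 = 72.62 ft/s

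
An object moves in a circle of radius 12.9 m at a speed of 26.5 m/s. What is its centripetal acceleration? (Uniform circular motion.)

a_c = v²/r = 26.5²/12.9 = 702.25/12.9 = 54.44 m/s²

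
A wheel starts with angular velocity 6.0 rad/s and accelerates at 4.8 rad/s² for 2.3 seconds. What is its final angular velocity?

ω = ω₀ + αt = 6.0 + 4.8 × 2.3 = 17.04 rad/s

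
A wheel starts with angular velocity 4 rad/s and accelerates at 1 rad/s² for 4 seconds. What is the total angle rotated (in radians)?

θ = ω₀t + ½αt² = 4×4 + ½×1×4² = 24.0 rad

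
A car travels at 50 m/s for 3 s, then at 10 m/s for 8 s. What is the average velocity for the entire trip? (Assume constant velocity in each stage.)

d₁ = v₁t₁ = 50 × 3 = 150 m
d₂ = v₂t₂ = 10 × 8 = 80 m
d_total = 230 m, t_total = 11 s
v_avg = d_total/t_total = 230/11 = 20.91 m/s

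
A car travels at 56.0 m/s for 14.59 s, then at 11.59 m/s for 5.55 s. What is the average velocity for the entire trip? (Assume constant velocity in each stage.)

d₁ = v₁t₁ = 56.0 × 14.59 = 817.04 m
d₂ = v₂t₂ = 11.59 × 5.55 = 64.3245 m
d_total = 881.3645 m, t_total = 20.14 s
v_avg = d_total/t_total = 881.3645/20.14 = 43.76 m/s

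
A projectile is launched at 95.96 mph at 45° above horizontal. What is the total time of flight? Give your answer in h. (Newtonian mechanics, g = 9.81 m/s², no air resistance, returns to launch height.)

v₀ = 95.96 mph × 0.44704 = 42.898 m/s
T = 2 × v₀ × sin(θ) / g = 2 × 42.898 × sin(45°) / 9.81 = 2 × 42.898 × 0.707107 / 9.81 = 6.18419 s
T = 6.18419 s / 3600.0 = 0.001718 h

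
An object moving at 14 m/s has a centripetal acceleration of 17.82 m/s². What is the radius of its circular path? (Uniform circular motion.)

r = v²/a_c = 14²/17.82 = 11.0 m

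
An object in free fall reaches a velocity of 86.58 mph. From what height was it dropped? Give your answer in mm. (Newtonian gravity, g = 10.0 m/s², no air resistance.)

v = 86.58 mph × 0.44704 = 38.7047 m/s
h = v² / (2g) = 38.7047² / (2 × 10.0) = 74.9027 m
h = 74.9027 m / 0.001 = 74900 mm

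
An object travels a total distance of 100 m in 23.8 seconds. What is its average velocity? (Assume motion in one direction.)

v_avg = Δd / Δt = 100 / 23.8 = 4.2 m/s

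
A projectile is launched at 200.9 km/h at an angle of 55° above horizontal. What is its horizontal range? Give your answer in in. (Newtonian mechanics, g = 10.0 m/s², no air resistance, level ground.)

v₀ = 200.9 km/h × 0.2777777777777778 = 55.8056 m/s
R = v₀² × sin(2θ) / g = 55.8056² × sin(2 × 55°) / 10.0 = 3114.26 × 0.939693 / 10.0 = 292.645 m
R = 292.645 m / 0.0254 = 11520 in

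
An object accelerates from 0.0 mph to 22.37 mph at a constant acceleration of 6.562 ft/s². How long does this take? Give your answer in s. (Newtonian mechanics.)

v₀ = 0.0 mph × 0.44704 = 0.0 m/s
v = 22.37 mph × 0.44704 = 10.0003 m/s
a = 6.562 ft/s² × 0.3048 = 2.0001 m/s²
t = (v - v₀) / a = (10.0003 - 0.0) / 2.0001 = 5.0 s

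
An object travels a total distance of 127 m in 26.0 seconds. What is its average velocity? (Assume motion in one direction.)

v_avg = Δd / Δt = 127 / 26.0 = 4.88 m/s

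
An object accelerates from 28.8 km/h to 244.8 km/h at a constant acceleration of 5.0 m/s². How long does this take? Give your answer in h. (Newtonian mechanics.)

v₀ = 28.8 km/h × 0.2777777777777778 = 8.0 m/s
v = 244.8 km/h × 0.2777777777777778 = 68.0 m/s
t = (v - v₀) / a = (68.0 - 8.0) / 5.0 = 12.0 s
t = 12.0 s / 3600.0 = 0.003333 h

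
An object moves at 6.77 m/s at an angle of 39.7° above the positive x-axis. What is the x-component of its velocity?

vₓ = v cos(θ) = 6.77 × cos(39.7°) = 5.21 m/s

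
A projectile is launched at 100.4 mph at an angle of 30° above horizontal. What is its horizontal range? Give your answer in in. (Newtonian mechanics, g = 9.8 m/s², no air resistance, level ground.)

v₀ = 100.4 mph × 0.44704 = 44.8828 m/s
R = v₀² × sin(2θ) / g = 44.8828² × sin(2 × 30°) / 9.8 = 2014.47 × 0.866025 / 9.8 = 178.019 m
R = 178.019 m / 0.0254 = 7009 in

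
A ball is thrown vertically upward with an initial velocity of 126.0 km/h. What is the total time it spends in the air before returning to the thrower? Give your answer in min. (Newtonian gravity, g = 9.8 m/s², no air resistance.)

v₀ = 126.0 km/h × 0.2777777777777778 = 35.0 m/s
t_total = 2 × v₀ / g = 2 × 35.0 / 9.8 = 7.14286 s
t_total = 7.14286 s / 60.0 = 0.119 min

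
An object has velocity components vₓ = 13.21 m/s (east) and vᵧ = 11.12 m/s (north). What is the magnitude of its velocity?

|v| = √(vₓ² + vᵧ²) = √(13.21² + 11.12²) = √(298.1585) = 17.27 m/s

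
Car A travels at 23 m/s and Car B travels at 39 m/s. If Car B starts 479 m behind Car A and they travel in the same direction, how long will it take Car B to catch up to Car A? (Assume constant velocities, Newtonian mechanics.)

Relative speed: v_rel = 39 - 23 = 16 m/s
Time to catch: t = d₀/v_rel = 479/16 = 29.94 s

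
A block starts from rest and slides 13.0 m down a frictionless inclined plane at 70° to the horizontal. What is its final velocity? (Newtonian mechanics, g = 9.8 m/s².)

a = g sin(θ) = 9.8 × sin(70°) = 9.209 m/s²
v = √(2ad) = √(2 × 9.209 × 13.0) = 15.47 m/s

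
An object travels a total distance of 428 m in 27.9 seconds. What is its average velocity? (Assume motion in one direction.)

v_avg = Δd / Δt = 428 / 27.9 = 15.34 m/s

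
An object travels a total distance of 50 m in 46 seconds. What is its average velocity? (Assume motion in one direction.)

v_avg = Δd / Δt = 50 / 46 = 1.09 m/s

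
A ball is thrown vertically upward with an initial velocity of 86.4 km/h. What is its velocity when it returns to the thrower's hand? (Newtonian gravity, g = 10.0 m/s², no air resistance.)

By conservation of energy (no air resistance), the ball returns to the throw height with the same speed as launch, but directed downward.
|v_ground| = v₀ = 86.4 km/h
v_ground = 86.4 km/h (downward)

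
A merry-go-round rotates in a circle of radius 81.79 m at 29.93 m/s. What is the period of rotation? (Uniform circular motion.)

T = 2πr/v = 2π×81.79/29.93 = 17.17 s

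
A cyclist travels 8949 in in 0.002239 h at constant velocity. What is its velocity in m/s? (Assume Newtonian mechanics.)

d = 8949 in × 0.0254 = 227.305 m
t = 0.002239 h × 3600.0 = 8.0604 s
v = d / t = 227.305 / 8.0604 = 28.2 m/s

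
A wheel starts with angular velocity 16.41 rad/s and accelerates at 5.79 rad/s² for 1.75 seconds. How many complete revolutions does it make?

θ = ω₀t + ½αt² = 16.41×1.75 + ½×5.79×1.75² = 37.5834375 rad
Total revolutions = θ/(2π) = 37.5834375/(2π) = 5.98
Complete revolutions = ⌊5.98⌋ = 5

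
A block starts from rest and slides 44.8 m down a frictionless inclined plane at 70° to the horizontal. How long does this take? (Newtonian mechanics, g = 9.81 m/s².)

a = g sin(θ) = 9.81 × sin(70°) = 9.2184 m/s²
t = √(2d/a) = √(2 × 44.8 / 9.2184) = 3.12 s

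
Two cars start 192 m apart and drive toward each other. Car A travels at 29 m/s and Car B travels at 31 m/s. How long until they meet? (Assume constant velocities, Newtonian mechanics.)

Combined speed: v_combined = 29 + 31 = 60 m/s
Time to meet: t = d/v_combined = 192/60 = 3.2 s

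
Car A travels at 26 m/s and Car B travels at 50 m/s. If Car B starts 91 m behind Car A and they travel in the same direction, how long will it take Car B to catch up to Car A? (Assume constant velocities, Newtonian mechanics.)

Relative speed: v_rel = 50 - 26 = 24 m/s
Time to catch: t = d₀/v_rel = 91/24 = 3.79 s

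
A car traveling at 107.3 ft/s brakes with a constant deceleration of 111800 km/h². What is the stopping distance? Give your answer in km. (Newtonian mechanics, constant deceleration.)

v₀ = 107.3 ft/s × 0.3048 = 32.705 m/s
a = 111800 km/h² × 7.716049382716049e-05 = 8.62654 m/s²
d = v₀² / (2a) = 32.705² / (2 × 8.62654) = 1069.62 / 17.2531 = 61.9958 m
d = 61.9958 m / 1000.0 = 0.062 km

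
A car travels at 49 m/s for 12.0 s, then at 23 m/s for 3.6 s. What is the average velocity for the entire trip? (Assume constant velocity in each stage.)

d₁ = v₁t₁ = 49 × 12.0 = 588.0 m
d₂ = v₂t₂ = 23 × 3.6 = 82.8 m
d_total = 670.8 m, t_total = 15.6 s
v_avg = d_total/t_total = 670.8/15.6 = 43.0 m/s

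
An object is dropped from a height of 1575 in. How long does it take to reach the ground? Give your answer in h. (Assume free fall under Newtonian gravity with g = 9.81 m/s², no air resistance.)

h = 1575 in × 0.0254 = 40.005 m
t = √(2h/g) = √(2 × 40.005 / 9.81) = 2.85586 s
t = 2.85586 s / 3600.0 = 0.0007933 h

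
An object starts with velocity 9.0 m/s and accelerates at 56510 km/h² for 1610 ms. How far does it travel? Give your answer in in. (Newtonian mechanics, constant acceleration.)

a = 56510 km/h² × 7.716049382716049e-05 = 4.36034 m/s²
t = 1610 ms × 0.001 = 1.61 s
d = v₀ × t + ½ × a × t² = 9.0 × 1.61 + 0.5 × 4.36034 × 1.61² = 20.1412 m
d = 20.1412 m / 0.0254 = 793.0 in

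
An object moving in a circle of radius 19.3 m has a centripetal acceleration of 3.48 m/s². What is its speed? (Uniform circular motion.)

v = √(a_c × r) = √(3.48 × 19.3) = 8.2 m/s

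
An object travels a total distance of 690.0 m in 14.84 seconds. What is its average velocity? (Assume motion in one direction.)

v_avg = Δd / Δt = 690.0 / 14.84 = 46.5 m/s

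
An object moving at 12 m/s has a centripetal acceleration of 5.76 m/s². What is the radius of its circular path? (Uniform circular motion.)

r = v²/a_c = 12²/5.76 = 25.0 m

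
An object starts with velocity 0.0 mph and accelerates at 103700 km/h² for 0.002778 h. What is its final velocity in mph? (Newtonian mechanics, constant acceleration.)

v₀ = 0.0 mph × 0.44704 = 0.0 m/s
a = 103700 km/h² × 7.716049382716049e-05 = 8.00154 m/s²
t = 0.002778 h × 3600.0 = 10.0008 s
v = v₀ + a × t = 0.0 + 8.00154 × 10.0008 = 80.0218 m/s
v = 80.0218 m/s / 0.44704 = 179.0 mph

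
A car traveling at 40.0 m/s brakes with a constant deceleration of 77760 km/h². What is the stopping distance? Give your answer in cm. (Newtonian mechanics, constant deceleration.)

a = 77760 km/h² × 7.716049382716049e-05 = 6.0 m/s²
d = v₀² / (2a) = 40.0² / (2 × 6.0) = 1600.0 / 12.0 = 133.333 m
d = 133.333 m / 0.01 = 13330 cm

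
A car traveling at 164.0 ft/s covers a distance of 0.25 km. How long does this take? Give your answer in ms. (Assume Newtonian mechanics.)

d = 0.25 km × 1000.0 = 250.0 m
v = 164.0 ft/s × 0.3048 = 49.9872 m/s
t = d / v = 250.0 / 49.9872 = 5.00128 s
t = 5.00128 s / 0.001 = 5001 ms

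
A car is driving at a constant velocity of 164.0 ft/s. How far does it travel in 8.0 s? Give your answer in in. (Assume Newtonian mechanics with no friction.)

v = 164.0 ft/s × 0.3048 = 49.9872 m/s
d = v × t = 49.9872 × 8.0 = 399.898 m
d = 399.898 m / 0.0254 = 15740 in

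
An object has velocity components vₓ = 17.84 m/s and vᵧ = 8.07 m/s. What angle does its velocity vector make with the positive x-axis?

θ = arctan(vᵧ/vₓ) = arctan(8.07/17.84) = 24.34°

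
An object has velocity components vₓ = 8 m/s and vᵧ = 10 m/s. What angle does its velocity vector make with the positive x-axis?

θ = arctan(vᵧ/vₓ) = arctan(10/8) = 51.34°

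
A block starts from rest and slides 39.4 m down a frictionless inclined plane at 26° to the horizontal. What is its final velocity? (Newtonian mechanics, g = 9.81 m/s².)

a = g sin(θ) = 9.81 × sin(26°) = 4.3004 m/s²
v = √(2ad) = √(2 × 4.3004 × 39.4) = 18.41 m/s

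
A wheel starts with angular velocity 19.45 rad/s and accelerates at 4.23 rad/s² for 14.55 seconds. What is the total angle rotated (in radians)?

θ = ω₀t + ½αt² = 19.45×14.55 + ½×4.23×14.55² = 730.75 rad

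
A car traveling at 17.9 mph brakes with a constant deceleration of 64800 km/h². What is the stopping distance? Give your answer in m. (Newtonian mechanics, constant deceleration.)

v₀ = 17.9 mph × 0.44704 = 8.00202 m/s
a = 64800 km/h² × 7.716049382716049e-05 = 5.0 m/s²
d = v₀² / (2a) = 8.00202² / (2 × 5.0) = 64.0323 / 10.0 = 6.403 m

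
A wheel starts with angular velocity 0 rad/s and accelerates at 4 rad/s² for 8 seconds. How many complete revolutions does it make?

θ = ω₀t + ½αt² = 0×8 + ½×4×8² = 128.0 rad
Total revolutions = θ/(2π) = 128.0/(2π) = 20.37
Complete revolutions = ⌊20.37⌋ = 20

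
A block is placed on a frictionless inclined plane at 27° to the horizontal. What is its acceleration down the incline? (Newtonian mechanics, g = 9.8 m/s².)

a = g sin(θ) = 9.8 × sin(27°) = 9.8 × 0.454 = 4.45 m/s²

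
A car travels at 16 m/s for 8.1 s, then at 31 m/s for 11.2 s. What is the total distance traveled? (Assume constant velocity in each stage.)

d₁ = v₁t₁ = 16 × 8.1 = 129.6 m
d₂ = v₂t₂ = 31 × 11.2 = 347.2 m
d_total = 129.6 + 347.2 = 476.8 m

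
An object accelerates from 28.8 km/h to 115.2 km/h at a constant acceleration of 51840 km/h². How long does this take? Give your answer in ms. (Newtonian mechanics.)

v₀ = 28.8 km/h × 0.2777777777777778 = 8.0 m/s
v = 115.2 km/h × 0.2777777777777778 = 32.0 m/s
a = 51840 km/h² × 7.716049382716049e-05 = 4.0 m/s²
t = (v - v₀) / a = (32.0 - 8.0) / 4.0 = 6.0 s
t = 6.0 s / 0.001 = 6000 ms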